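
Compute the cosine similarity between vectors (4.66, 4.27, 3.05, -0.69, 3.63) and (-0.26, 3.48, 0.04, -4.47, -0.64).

With u = (4.66, 4.27, 3.05, -0.69, 3.63), v = (-0.26, 3.48, 0.04, -4.47, -0.64):
u·v = 4.66·(-0.26) + 4.27·3.48 + 3.05·0.04 + (-0.69)·(-4.47) + 3.63·(-0.64) = (-1.2116) + 14.8596 + 0.122 + 3.0843 + (-2.3232) = 14.5311.
|u| = √(4.66² + 4.27² + 3.05² + (-0.69)² + 3.63²) = √(21.7156 + 18.2329 + 9.3025 + 0.4761 + 13.1769) = √62.904, |v| = √((-0.26)² + 3.48² + 0.04² + (-4.47)² + (-0.64)²) = √(0.0676 + 12.1104 + 0.0016 + 19.9809 + 0.4096) = √32.5701.
cos θ = (u·v)/(|u||v|) = 14.5311/(√62.904·√32.5701) ≈ 0.321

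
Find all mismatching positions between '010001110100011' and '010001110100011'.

Differing positions: none. Hamming distance = 0.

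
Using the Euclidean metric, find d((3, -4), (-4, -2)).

√(Σ(x_i - y_i)²) = √((3 - (-4))² + (-4 - (-2))²)
= √(7² + (-2)²) = √(49 + 4) = √53 ≈ 7.2801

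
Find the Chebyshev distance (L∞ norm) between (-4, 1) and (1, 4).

max(|x_i - y_i|) = max(|-4 - 1|, |1 - 4|) = max(5, 3) = 5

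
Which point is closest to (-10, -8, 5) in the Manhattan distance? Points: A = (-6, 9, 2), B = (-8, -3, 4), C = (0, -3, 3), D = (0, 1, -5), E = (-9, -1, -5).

Distances: d(A) = 24, d(B) = 8, d(C) = 17, d(D) = 29, d(E) = 18. Nearest: B = (-8, -3, 4) with distance 8.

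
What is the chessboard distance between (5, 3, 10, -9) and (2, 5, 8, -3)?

max(|x_i - y_i|) = max(|5 - 2|, |3 - 5|, |10 - 8|, |-9 - (-3)|) = max(3, 2, 2, 6) = 6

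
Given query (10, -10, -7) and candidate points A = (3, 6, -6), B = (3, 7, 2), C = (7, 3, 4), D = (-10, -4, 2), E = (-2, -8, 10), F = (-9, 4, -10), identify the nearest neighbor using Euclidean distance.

Distances: d(A) ≈ 17.4929, d(B) ≈ 20.4695, d(C) ≈ 17.2916, d(D) ≈ 22.7376, d(E) ≈ 20.9045, d(F) ≈ 23.7908. Nearest: C = (7, 3, 4) with distance 17.2916.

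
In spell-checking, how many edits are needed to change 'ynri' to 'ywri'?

Let D[i][j] be the edit distance between the first i characters of 'ynri' and the first j characters of 'ywri', with D[i][0] = i, D[0][j] = j, and D[i][j] = D[i-1][j-1] if the characters match, else 1 + min(D[i-1][j], D[i][j-1], D[i-1][j-1]). Filling the table (rows: prefixes of 'ynri', columns: prefixes of 'ywri'):
     ε  y  w  r  i
  ε  0  1  2  3  4
  y  1  0  1  2  3
  n  2  1  1  2  3
  r  3  2  2  1  2
  i  4  3  3  2  1
The bottom-right entry gives D[4][4] = 1, so no sequence of fewer than 1 edit works. Backtracking through the table gives one optimal edit sequence (1 edit):
  ynri → ywri (sub n→w @2)
Edit distance = 1.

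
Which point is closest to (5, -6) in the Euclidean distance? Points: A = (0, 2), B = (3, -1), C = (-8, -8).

Distances: d(A) ≈ 9.434, d(B) ≈ 5.3852, d(C) ≈ 13.1529. Nearest: B = (3, -1) with distance 5.3852.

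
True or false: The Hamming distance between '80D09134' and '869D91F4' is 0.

Differing positions: 2, 3, 4, 7. Hamming distance = 4, so the claim that d_H = 0 is false.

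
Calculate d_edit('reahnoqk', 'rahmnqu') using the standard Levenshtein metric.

Let D[i][j] be the edit distance between the first i characters of 'reahnoqk' and the first j characters of 'rahmnqu', with D[i][0] = i, D[0][j] = j, and D[i][j] = D[i-1][j-1] if the characters match, else 1 + min(D[i-1][j], D[i][j-1], D[i-1][j-1]). Filling the table (rows: prefixes of 'reahnoqk', columns: prefixes of 'rahmnqu'):
     ε  r  a  h  m  n  q  u
  ε  0  1  2  3  4  5  6  7
  r  1  0  1  2  3  4  5  6
  e  2  1  1  2  3  4  5  6
  a  3  2  1  2  3  4  5  6
  h  4  3  2  1  2  3  4  5
  n  5  4  3  2  2  2  3  4
  o  6  5  4  3  3  3  3  4
  q  7  6  5  4  4  4  3  4
  k  8  7  6  5  5  5  4  4
The bottom-right entry gives D[8][7] = 4, so no sequence of fewer than 4 edits works. Backtracking through the table gives one optimal edit sequence (4 edits):
  reahnoqk → rahnoqk (del e @2)
  rahnoqk → rahmoqk (sub n→m @4)
  rahmoqk → rahmnqk (sub o→n @5)
  rahmnqk → rahmnqu (sub k→u @7)
Edit distance = 4.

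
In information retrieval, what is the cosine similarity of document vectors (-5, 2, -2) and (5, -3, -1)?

With u = (-5, 2, -2), v = (5, -3, -1):
u·v = (-5)·5 + 2·(-3) + (-2)·(-1) = (-25) + (-6) + 2 = -29.
|u| = √((-5)² + 2² + (-2)²) = √33, |v| = √(5² + (-3)² + (-1)²) = √35, so |u||v| = √(33·35) = √1155.
cos θ = (u·v)/(|u||v|) = -29/√1155 ≈ -0.8533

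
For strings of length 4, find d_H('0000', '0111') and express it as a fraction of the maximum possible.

Differing positions: 2, 3, 4. Hamming distance = 3. The maximum possible Hamming distance for length-4 strings is 4, so d_H/4 = 3/4 = 0.75.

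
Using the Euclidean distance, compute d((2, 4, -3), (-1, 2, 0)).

(Σ|x_i - y_i|^2)^(1/2) = (|2 - (-1)|^2 + |4 - 2|^2 + |-3 - 0|^2)^(1/2)
= (3^2 + 2^2 + 3^2)^(1/2) = (9 + 4 + 9)^(1/2) = (22)^(1/2) ≈ 4.6904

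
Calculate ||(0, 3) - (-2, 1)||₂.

√(Σ(x_i - y_i)²) = √((0 - (-2))² + (3 - 1)²)
= √(2² + 2²) = √(4 + 4) = √8 ≈ 2.8284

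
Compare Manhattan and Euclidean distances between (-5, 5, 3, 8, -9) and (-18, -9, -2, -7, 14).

L1 = |-5 - (-18)| + |5 - (-9)| + |3 - (-2)| + |8 - (-7)| + |-9 - 14| = 13 + 14 + 5 + 15 + 23 = 70
L2 = √(13² + 14² + 5² + 15² + 23²) = √1144 ≈ 33.8231
L1 ≥ L2 always (equality iff movement is along one axis); L1 > L2 here.
Ratio L1/L2 = 70/√1144 ≈ 2.0696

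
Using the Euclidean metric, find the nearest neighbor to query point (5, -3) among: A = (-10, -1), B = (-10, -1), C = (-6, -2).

Distances: d(A) ≈ 15.1327, d(B) ≈ 15.1327, d(C) ≈ 11.0454. Nearest: C = (-6, -2) with distance 11.0454.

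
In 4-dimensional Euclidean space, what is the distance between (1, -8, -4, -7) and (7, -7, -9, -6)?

√(Σ(x_i - y_i)²) = √((1 - 7)² + (-8 - (-7))² + (-4 - (-9))² + (-7 - (-6))²)
= √((-6)² + (-1)² + 5² + (-1)²) = √(36 + 1 + 25 + 1) = √63 ≈ 7.9373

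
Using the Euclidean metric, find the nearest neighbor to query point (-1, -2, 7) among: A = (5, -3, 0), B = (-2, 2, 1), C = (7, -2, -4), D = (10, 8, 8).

Distances: d(A) ≈ 9.2736, d(B) ≈ 7.2801, d(C) ≈ 13.6015, d(D) ≈ 14.8997. Nearest: B = (-2, 2, 1) with distance 7.2801.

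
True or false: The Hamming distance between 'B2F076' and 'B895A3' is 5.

Differing positions: 2, 3, 4, 5, 6. Hamming distance = 5, so the claim is true.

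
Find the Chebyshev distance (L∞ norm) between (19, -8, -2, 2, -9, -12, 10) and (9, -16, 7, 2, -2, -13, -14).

max(|x_i - y_i|) = max(|19 - 9|, |-8 - (-16)|, |-2 - 7|, |2 - 2|, |-9 - (-2)|, |-12 - (-13)|, |10 - (-14)|) = max(10, 8, 9, 0, 7, 1, 24) = 24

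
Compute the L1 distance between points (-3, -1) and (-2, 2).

Σ|x_i - y_i| = |-3 - (-2)| + |-1 - 2| = 1 + 3 = 4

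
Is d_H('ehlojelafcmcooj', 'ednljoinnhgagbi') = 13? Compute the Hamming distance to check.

Differing positions: 2, 3, 4, 6, 7, 8, 9, 10, 11, 12, 13, 14, 15. Hamming distance = 13, so the claim is true.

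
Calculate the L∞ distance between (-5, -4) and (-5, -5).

max(|x_i - y_i|) = max(|-5 - (-5)|, |-4 - (-5)|) = max(0, 1) = 1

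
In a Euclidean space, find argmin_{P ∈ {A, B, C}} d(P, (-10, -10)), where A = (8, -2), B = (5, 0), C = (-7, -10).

Distances: d(A) ≈ 19.6977, d(B) ≈ 18.0278, d(C) = 3. Nearest: C = (-7, -10) with distance 3.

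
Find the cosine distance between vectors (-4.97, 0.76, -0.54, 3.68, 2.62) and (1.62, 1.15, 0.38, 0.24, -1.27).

With u = (-4.97, 0.76, -0.54, 3.68, 2.62), v = (1.62, 1.15, 0.38, 0.24, -1.27):
u·v = (-4.97)·1.62 + 0.76·1.15 + (-0.54)·0.38 + 3.68·0.24 + 2.62·(-1.27) = (-8.0514) + 0.874 + (-0.2052) + 0.8832 + (-3.3274) = -9.8268.
|u| = √((-4.97)² + 0.76² + (-0.54)² + 3.68² + 2.62²) = √(24.7009 + 0.5776 + 0.2916 + 13.5424 + 6.8644) = √45.9769, |v| = √(1.62² + 1.15² + 0.38² + 0.24² + (-1.27)²) = √(2.6244 + 1.3225 + 0.1444 + 0.0576 + 1.6129) = √5.7618.
cos θ = (u·v)/(|u||v|) = -9.8268/(√45.9769·√5.7618) ≈ -0.6038
Cosine distance = 1 - cos θ ≈ 1 - (-0.6038) = 1.6038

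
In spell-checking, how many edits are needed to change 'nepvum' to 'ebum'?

Let D[i][j] be the edit distance between the first i characters of 'nepvum' and the first j characters of 'ebum', with D[i][0] = i, D[0][j] = j, and D[i][j] = D[i-1][j-1] if the characters match, else 1 + min(D[i-1][j], D[i][j-1], D[i-1][j-1]). Filling the table (rows: prefixes of 'nepvum', columns: prefixes of 'ebum'):
     ε  e  b  u  m
  ε  0  1  2  3  4
  n  1  1  2  3  4
  e  2  1  2  3  4
  p  3  2  2  3  4
  v  4  3  3  3  4
  u  5  4  4  3  4
  m  6  5  5  4  3
The bottom-right entry gives D[6][4] = 3, so no sequence of fewer than 3 edits works. Backtracking through the table gives one optimal edit sequence (3 edits):
  nepvum → epvum (del n @1)
  epvum → evum (del p @2)
  evum → ebum (sub v→b @2)
Edit distance = 3.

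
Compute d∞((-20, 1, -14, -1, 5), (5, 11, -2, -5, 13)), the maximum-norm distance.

max(|x_i - y_i|) = max(|-20 - 5|, |1 - 11|, |-14 - (-2)|, |-1 - (-5)|, |5 - 13|) = max(25, 10, 12, 4, 8) = 25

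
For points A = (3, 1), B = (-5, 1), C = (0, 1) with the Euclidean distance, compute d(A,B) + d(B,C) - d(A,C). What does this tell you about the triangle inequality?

d(A,B) = √(8² + 0²) = √64 = 8, d(B,C) = √(5² + 0²) = √25 = 5, d(A,C) = √(3² + 0²) = √9 = 3.
d(A,B) + d(B,C) - d(A,C) = 8 + 5 - 3 = 13 - 3 = 10. This is ≥ 0, so the triangle inequality holds for these points.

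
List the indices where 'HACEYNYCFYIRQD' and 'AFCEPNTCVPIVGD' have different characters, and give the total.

Differing positions: 1, 2, 5, 7, 9, 10, 12, 13. Hamming distance = 8.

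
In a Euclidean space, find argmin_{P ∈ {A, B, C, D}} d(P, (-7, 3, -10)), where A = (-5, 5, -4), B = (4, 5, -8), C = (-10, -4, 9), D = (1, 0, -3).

Distances: d(A) ≈ 6.6332, d(B) ≈ 11.3578, d(C) ≈ 20.4695, d(D) ≈ 11.0454. Nearest: A = (-5, 5, -4) with distance 6.6332.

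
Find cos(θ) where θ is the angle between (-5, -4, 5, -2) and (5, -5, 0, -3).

With u = (-5, -4, 5, -2), v = (5, -5, 0, -3):
u·v = (-5)·5 + (-4)·(-5) + 5·0 + (-2)·(-3) = (-25) + 20 + 0 + 6 = 1.
|u| = √((-5)² + (-4)² + 5² + (-2)²) = √70, |v| = √(5² + (-5)² + 0² + (-3)²) = √59, so |u||v| = √(70·59) = √4130.
cos θ = (u·v)/(|u||v|) = 1/√4130 ≈ 0.0156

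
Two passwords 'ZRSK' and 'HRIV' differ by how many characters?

Differing positions: 1, 3, 4. Hamming distance = 3.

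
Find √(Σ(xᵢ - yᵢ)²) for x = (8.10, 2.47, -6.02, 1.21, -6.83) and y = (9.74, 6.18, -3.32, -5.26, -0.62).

√(Σ(x_i - y_i)²) = √((8.1 - 9.74)² + (2.47 - 6.18)² + (-6.02 - (-3.32))² + (1.21 - (-5.26))² + (-6.83 - (-0.62))²)
= √((-1.64)² + (-3.71)² + (-2.7)² + 6.47² + (-6.21)²) = √(2.6896 + 13.7641 + 7.29 + 41.8609 + 38.5641) = √104.1687 ≈ 10.2063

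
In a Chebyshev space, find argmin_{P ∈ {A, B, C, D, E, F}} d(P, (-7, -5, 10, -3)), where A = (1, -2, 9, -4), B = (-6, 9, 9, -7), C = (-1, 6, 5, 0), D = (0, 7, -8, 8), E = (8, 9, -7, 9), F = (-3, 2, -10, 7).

Distances: d(A) = 8, d(B) = 14, d(C) = 11, d(D) = 18, d(E) = 17, d(F) = 20. Nearest: A = (1, -2, 9, -4) with distance 8.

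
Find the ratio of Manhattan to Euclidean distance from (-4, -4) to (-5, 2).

L1 = |-4 - (-5)| + |-4 - 2| = 1 + 6 = 7
L2 = √(1² + 6²) = √37 ≈ 6.0828
L1 ≥ L2 always (equality iff movement is along one axis); L1 > L2 here.
Ratio L1/L2 = 7/√37 ≈ 1.1508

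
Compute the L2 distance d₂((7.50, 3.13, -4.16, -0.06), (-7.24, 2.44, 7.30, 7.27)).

√(Σ(x_i - y_i)²) = √((7.5 - (-7.24))² + (3.13 - 2.44)² + (-4.16 - 7.3)² + (-0.06 - 7.27)²)
= √(14.74² + 0.69² + (-11.46)² + (-7.33)²) = √(217.2676 + 0.4761 + 131.3316 + 53.7289) = √402.8042 ≈ 20.07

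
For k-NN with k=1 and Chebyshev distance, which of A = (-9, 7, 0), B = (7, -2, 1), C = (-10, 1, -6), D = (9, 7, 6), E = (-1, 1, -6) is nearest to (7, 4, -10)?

Distances: d(A) = 16, d(B) = 11, d(C) = 17, d(D) = 16, d(E) = 8. Nearest: E = (-1, 1, -6) with distance 8.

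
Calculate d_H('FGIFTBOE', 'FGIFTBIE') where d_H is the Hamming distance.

Differing positions: 7. Hamming distance = 1.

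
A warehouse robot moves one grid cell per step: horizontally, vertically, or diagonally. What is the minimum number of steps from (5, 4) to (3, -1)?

max(|x_i - y_i|) = max(|5 - 3|, |4 - (-1)|) = max(2, 5) = 5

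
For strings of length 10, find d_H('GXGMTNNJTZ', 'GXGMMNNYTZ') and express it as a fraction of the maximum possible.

Differing positions: 5, 8. Hamming distance = 2. The maximum possible Hamming distance for length-10 strings is 10, so d_H/10 = 2/10 = 0.2.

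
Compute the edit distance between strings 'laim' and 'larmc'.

Let D[i][j] be the edit distance between the first i characters of 'laim' and the first j characters of 'larmc', with D[i][0] = i, D[0][j] = j, and D[i][j] = D[i-1][j-1] if the characters match, else 1 + min(D[i-1][j], D[i][j-1], D[i-1][j-1]). Filling the table (rows: prefixes of 'laim', columns: prefixes of 'larmc'):
     ε  l  a  r  m  c
  ε  0  1  2  3  4  5
  l  1  0  1  2  3  4
  a  2  1  0  1  2  3
  i  3  2  1  1  2  3
  m  4  3  2  2  1  2
The bottom-right entry gives D[4][5] = 2, so no sequence of fewer than 2 edits works. Backtracking through the table gives one optimal edit sequence (2 edits):
  laim → larm (sub i→r @3)
  larm → larmc (ins c @5)
Edit distance = 2.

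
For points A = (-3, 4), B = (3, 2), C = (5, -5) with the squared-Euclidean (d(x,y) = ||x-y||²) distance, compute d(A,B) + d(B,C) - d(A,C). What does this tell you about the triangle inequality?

d(A,B) = 6² + 2² = 40, d(B,C) = 2² + 7² = 53, d(A,C) = 8² + 9² = 145.
d(A,B) + d(B,C) - d(A,C) = 40 + 53 - 145 = 93 - 145 = -52. This is < 0, so the triangle inequality FAILS for these points (squared-Euclidean is not a metric).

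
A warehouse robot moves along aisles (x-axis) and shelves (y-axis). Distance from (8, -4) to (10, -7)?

Σ|x_i - y_i| = |8 - 10| + |-4 - (-7)| = 2 + 3 = 5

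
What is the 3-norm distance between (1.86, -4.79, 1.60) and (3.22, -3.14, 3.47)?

(Σ|x_i - y_i|^3)^(1/3) = (|1.86 - 3.22|^3 + |-4.79 - (-3.14)|^3 + |1.6 - 3.47|^3)^(1/3)
= (1.36^3 + 1.65^3 + 1.87^3)^(1/3) ≈ (2.5155 + 4.4921 + 6.5392)^(1/3) = (13.5468)^(1/3) ≈ 2.3838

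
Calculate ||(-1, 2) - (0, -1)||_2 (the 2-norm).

(Σ|x_i - y_i|^2)^(1/2) = (|-1 - 0|^2 + |2 - (-1)|^2)^(1/2)
= (1^2 + 3^2)^(1/2) = (1 + 9)^(1/2) = (10)^(1/2) ≈ 3.1623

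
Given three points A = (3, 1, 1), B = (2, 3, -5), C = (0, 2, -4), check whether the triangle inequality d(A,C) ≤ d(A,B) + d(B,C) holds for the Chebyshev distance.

d(A,B) = max(1, 2, 6) = 6, d(B,C) = max(2, 1, 1) = 2, d(A,C) = max(3, 1, 5) = 5.
d(A,C) = 5 ≤ 6 + 2 = 8. Triangle inequality is satisfied.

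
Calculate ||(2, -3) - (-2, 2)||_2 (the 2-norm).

(Σ|x_i - y_i|^2)^(1/2) = (|2 - (-2)|^2 + |-3 - 2|^2)^(1/2)
= (4^2 + 5^2)^(1/2) = (16 + 25)^(1/2) = (41)^(1/2) ≈ 6.4031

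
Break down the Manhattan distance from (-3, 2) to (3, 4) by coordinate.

Σ|x_i - y_i| = |-3 - 3| + |2 - 4| = 6 + 2 = 8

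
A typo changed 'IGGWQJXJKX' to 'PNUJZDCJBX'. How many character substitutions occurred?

Differing positions: 1, 2, 3, 4, 5, 6, 7, 9. Hamming distance = 8.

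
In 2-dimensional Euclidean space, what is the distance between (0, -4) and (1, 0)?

√(Σ(x_i - y_i)²) = √((0 - 1)² + (-4 - 0)²)
= √((-1)² + (-4)²) = √(1 + 16) = √17 ≈ 4.1231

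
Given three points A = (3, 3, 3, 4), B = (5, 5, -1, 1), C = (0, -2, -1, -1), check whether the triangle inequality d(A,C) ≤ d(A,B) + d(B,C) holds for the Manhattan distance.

d(A,B) = 2 + 2 + 4 + 3 = 11, d(B,C) = 5 + 7 + 0 + 2 = 14, d(A,C) = 3 + 5 + 4 + 5 = 17.
d(A,C) = 17 ≤ 11 + 14 = 25. Triangle inequality is satisfied.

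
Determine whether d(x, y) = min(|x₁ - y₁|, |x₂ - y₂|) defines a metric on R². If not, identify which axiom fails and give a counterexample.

No. d fails identity of indiscernibles: take x = (3, 0) and y = (3, 1). Then d(x,y) = min(|3 - 3|, |0 - 1|) = min(0, 1) = 0, yet x ≠ y.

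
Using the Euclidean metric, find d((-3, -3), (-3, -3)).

√(Σ(x_i - y_i)²) = √((-3 - (-3))² + (-3 - (-3))²)
= √(0² + 0²) = √(0 + 0) = √0 = 0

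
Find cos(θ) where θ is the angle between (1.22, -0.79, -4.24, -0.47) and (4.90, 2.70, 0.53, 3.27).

With u = (1.22, -0.79, -4.24, -0.47), v = (4.90, 2.70, 0.53, 3.27):
u·v = 1.22·4.9 + (-0.79)·2.7 + (-4.24)·0.53 + (-0.47)·3.27 = 5.978 + (-2.133) + (-2.2472) + (-1.5369) = 0.0609.
|u| = √(1.22² + (-0.79)² + (-4.24)² + (-0.47)²) = √(1.4884 + 0.6241 + 17.9776 + 0.2209) = √20.311, |v| = √(4.9² + 2.7² + 0.53² + 3.27²) = √(24.01 + 7.29 + 0.2809 + 10.6929) = √42.2738.
cos θ = (u·v)/(|u||v|) = 0.0609/(√20.311·√42.2738) ≈ 0.0021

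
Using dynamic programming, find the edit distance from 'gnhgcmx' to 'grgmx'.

Let D[i][j] be the edit distance between the first i characters of 'gnhgcmx' and the first j characters of 'grgmx', with D[i][0] = i, D[0][j] = j, and D[i][j] = D[i-1][j-1] if the characters match, else 1 + min(D[i-1][j], D[i][j-1], D[i-1][j-1]). Filling the table (rows: prefixes of 'gnhgcmx', columns: prefixes of 'grgmx'):
     ε  g  r  g  m  x
  ε  0  1  2  3  4  5
  g  1  0  1  2  3  4
  n  2  1  1  2  3  4
  h  3  2  2  2  3  4
  g  4  3  3  2  3  4
  c  5  4  4  3  3  4
  m  6  5  5  4  3  4
  x  7  6  6  5  4  3
The bottom-right entry gives D[7][5] = 3, so no sequence of fewer than 3 edits works. Backtracking through the table gives one optimal edit sequence (3 edits):
  gnhgcmx → ghgcmx (del n @2)
  ghgcmx → grgcmx (sub h→r @2)
  grgcmx → grgmx (del c @4)
Edit distance = 3.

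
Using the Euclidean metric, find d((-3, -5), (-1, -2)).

√(Σ(x_i - y_i)²) = √((-3 - (-1))² + (-5 - (-2))²)
= √((-2)² + (-3)²) = √(4 + 9) = √13 ≈ 3.6056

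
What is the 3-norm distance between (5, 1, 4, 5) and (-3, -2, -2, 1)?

(Σ|x_i - y_i|^3)^(1/3) = (|5 - (-3)|^3 + |1 - (-2)|^3 + |4 - (-2)|^3 + |5 - 1|^3)^(1/3)
= (8^3 + 3^3 + 6^3 + 4^3)^(1/3) = (512 + 27 + 216 + 64)^(1/3) = (819)^(1/3) ≈ 9.3561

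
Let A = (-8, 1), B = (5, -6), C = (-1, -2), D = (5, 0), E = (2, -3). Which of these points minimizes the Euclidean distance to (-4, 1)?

Distances: d(A) = 4, d(B) ≈ 11.4018, d(C) ≈ 4.2426, d(D) ≈ 9.0554, d(E) ≈ 7.2111. Nearest: A = (-8, 1) with distance 4.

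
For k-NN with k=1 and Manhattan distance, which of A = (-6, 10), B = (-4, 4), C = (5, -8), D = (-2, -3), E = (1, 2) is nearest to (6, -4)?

Distances: d(A) = 26, d(B) = 18, d(C) = 5, d(D) = 9, d(E) = 11. Nearest: C = (5, -8) with distance 5.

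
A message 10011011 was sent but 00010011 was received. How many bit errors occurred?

Differing positions: 1, 5. Hamming distance = 2.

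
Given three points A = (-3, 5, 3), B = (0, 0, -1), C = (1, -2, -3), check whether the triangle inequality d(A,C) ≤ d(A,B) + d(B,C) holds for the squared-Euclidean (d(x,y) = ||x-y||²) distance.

d(A,B) = 3² + 5² + 4² = 50, d(B,C) = 1² + 2² + 2² = 9, d(A,C) = 4² + 7² + 6² = 101.
d(A,C) = 101 > 50 + 9 = 59. Triangle inequality is VIOLATED. (Squared-Euclidean is not a metric — this is a counterexample.)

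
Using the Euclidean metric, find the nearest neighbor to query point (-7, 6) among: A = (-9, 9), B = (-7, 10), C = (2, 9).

Distances: d(A) ≈ 3.6056, d(B) = 4, d(C) ≈ 9.4868. Nearest: A = (-9, 9) with distance 3.6056.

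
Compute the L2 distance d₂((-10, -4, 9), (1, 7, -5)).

√(Σ(x_i - y_i)²) = √((-10 - 1)² + (-4 - 7)² + (9 - (-5))²)
= √((-11)² + (-11)² + 14²) = √(121 + 121 + 196) = √438 ≈ 20.9284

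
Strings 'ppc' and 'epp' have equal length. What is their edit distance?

Let D[i][j] be the edit distance between the first i characters of 'ppc' and the first j characters of 'epp', with D[i][0] = i, D[0][j] = j, and D[i][j] = D[i-1][j-1] if the characters match, else 1 + min(D[i-1][j], D[i][j-1], D[i-1][j-1]). Filling the table (rows: prefixes of 'ppc', columns: prefixes of 'epp'):
     ε  e  p  p
  ε  0  1  2  3
  p  1  1  1  2
  p  2  2  1  1
  c  3  3  2  2
The bottom-right entry gives D[3][3] = 2, so no sequence of fewer than 2 edits works. Backtracking through the table gives one optimal edit sequence (2 edits):
  ppc → epc (sub p→e @1)
  epc → epp (sub c→p @3)
Edit distance = 2.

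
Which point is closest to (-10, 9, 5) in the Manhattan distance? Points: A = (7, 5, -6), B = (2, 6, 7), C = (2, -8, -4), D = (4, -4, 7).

Distances: d(A) = 32, d(B) = 17, d(C) = 38, d(D) = 29. Nearest: B = (2, 6, 7) with distance 17.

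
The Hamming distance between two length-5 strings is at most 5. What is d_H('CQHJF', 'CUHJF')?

Differing positions: 2. Hamming distance = 1. The maximum possible Hamming distance for length-5 strings is 5, so d_H/5 = 1/5 = 0.2.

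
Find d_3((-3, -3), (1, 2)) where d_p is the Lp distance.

(Σ|x_i - y_i|^3)^(1/3) = (|-3 - 1|^3 + |-3 - 2|^3)^(1/3)
= (4^3 + 5^3)^(1/3) = (64 + 125)^(1/3) = (189)^(1/3) ≈ 5.7388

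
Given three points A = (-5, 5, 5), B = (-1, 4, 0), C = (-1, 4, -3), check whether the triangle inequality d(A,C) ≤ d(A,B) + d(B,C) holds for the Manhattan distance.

d(A,B) = 4 + 1 + 5 = 10, d(B,C) = 0 + 0 + 3 = 3, d(A,C) = 4 + 1 + 8 = 13.
d(A,C) = 13 ≤ 10 + 3 = 13. Triangle inequality is satisfied.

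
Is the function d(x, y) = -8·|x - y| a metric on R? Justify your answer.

No. With c = -8 < 0, d fails non-negativity: d(3, 9) = -8·|3 - 9| = -8·6 = -48 < 0.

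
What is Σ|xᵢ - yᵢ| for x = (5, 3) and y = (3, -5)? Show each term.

Σ|x_i - y_i| = |5 - 3| + |3 - (-5)| = 2 + 8 = 10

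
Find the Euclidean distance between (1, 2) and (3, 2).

√(Σ(x_i - y_i)²) = √((1 - 3)² + (2 - 2)²)
= √((-2)² + 0²) = √(4 + 0) = √4 = 2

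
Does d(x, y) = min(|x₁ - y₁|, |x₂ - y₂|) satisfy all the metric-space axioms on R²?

No. d fails identity of indiscernibles: take x = (1, 0) and y = (1, 6). Then d(x,y) = min(|1 - 1|, |0 - 6|) = min(0, 6) = 0, yet x ≠ y.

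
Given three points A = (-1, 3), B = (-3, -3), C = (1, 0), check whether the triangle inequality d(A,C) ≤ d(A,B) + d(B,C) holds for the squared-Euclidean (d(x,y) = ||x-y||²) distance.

d(A,B) = 2² + 6² = 40, d(B,C) = 4² + 3² = 25, d(A,C) = 2² + 3² = 13.
d(A,C) = 13 ≤ 40 + 25 = 65. Triangle inequality is satisfied.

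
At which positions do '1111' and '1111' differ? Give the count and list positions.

Differing positions: none. Hamming distance = 0.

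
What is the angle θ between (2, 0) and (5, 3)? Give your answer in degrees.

With u = (2, 0), v = (5, 3):
u·v = 2·5 + 0·3 = 10 + 0 = 10.
|u| = √(2² + 0²) = √4, |v| = √(5² + 3²) = √34, so |u||v| = √(4·34) = √136.
cos θ = (u·v)/(|u||v|) = 10/√136 ≈ 0.857493
θ = arccos(0.857493) ≈ 30.96°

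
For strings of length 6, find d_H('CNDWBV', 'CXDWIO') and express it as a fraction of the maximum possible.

Differing positions: 2, 5, 6. Hamming distance = 3. The maximum possible Hamming distance for length-6 strings is 6, so d_H/6 = 3/6 = 0.5.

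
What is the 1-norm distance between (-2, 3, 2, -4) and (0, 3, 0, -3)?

Σ|x_i - y_i| = |-2 - 0| + |3 - 3| + |2 - 0| + |-4 - (-3)| = 2 + 0 + 2 + 1 = 5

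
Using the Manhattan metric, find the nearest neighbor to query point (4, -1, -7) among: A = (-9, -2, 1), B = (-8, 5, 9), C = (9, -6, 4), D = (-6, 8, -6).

Distances: d(A) = 22, d(B) = 34, d(C) = 21, d(D) = 20. Nearest: D = (-6, 8, -6) with distance 20.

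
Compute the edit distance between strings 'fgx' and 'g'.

Let D[i][j] be the edit distance between the first i characters of 'fgx' and the first j characters of 'g', with D[i][0] = i, D[0][j] = j, and D[i][j] = D[i-1][j-1] if the characters match, else 1 + min(D[i-1][j], D[i][j-1], D[i-1][j-1]). Filling the table (rows: prefixes of 'fgx', columns: prefixes of 'g'):
     ε  g
  ε  0  1
  f  1  1
  g  2  1
  x  3  2
The bottom-right entry gives D[3][1] = 2, so no sequence of fewer than 2 edits works. Backtracking through the table gives one optimal edit sequence (2 edits):
  fgx → gx (del f @1)
  gx → g (del x @2)
Edit distance = 2.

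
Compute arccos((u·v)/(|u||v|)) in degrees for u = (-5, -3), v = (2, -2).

With u = (-5, -3), v = (2, -2):
u·v = (-5)·2 + (-3)·(-2) = (-10) + 6 = -4.
|u| = √((-5)² + (-3)²) = √34, |v| = √(2² + (-2)²) = √8, so |u||v| = √(34·8) = √272.
cos θ = (u·v)/(|u||v|) = -4/√272 ≈ -0.242536
θ = arccos(-0.242536) ≈ 104.04°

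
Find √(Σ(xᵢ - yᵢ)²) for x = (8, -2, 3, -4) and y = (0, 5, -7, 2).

√(Σ(x_i - y_i)²) = √((8 - 0)² + (-2 - 5)² + (3 - (-7))² + (-4 - 2)²)
= √(8² + (-7)² + 10² + (-6)²) = √(64 + 49 + 100 + 36) = √249 ≈ 15.7797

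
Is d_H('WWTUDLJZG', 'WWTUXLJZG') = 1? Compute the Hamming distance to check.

Differing positions: 5. Hamming distance = 1, so the claim is true.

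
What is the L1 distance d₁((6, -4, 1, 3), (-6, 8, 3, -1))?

Σ|x_i - y_i| = |6 - (-6)| + |-4 - 8| + |1 - 3| + |3 - (-1)| = 12 + 12 + 2 + 4 = 30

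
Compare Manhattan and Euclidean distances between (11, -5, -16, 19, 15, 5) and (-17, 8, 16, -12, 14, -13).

L1 = |11 - (-17)| + |-5 - 8| + |-16 - 16| + |19 - (-12)| + |15 - 14| + |5 - (-13)| = 28 + 13 + 32 + 31 + 1 + 18 = 123
L2 = √(28² + 13² + 32² + 31² + 1² + 18²) = √3263 ≈ 57.1227
L1 ≥ L2 always (equality iff movement is along one axis); L1 > L2 here.
Ratio L1/L2 = 123/√3263 ≈ 2.1533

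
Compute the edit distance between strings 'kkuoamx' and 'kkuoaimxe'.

Let D[i][j] be the edit distance between the first i characters of 'kkuoamx' and the first j characters of 'kkuoaimxe', with D[i][0] = i, D[0][j] = j, and D[i][j] = D[i-1][j-1] if the characters match, else 1 + min(D[i-1][j], D[i][j-1], D[i-1][j-1]). Filling the table (rows: prefixes of 'kkuoamx', columns: prefixes of 'kkuoaimxe'):
     ε  k  k  u  o  a  i  m  x  e
  ε  0  1  2  3  4  5  6  7  8  9
  k  1  0  1  2  3  4  5  6  7  8
  k  2  1  0  1  2  3  4  5  6  7
  u  3  2  1  0  1  2  3  4  5  6
  o  4  3  2  1  0  1  2  3  4  5
  a  5  4  3  2  1  0  1  2  3  4
  m  6  5  4  3  2  1  1  1  2  3
  x  7  6  5  4  3  2  2  2  1  2
The bottom-right entry gives D[7][9] = 2, so no sequence of fewer than 2 edits works. Backtracking through the table gives one optimal edit sequence (2 edits):
  kkuoamx → kkuoaimx (ins i @6)
  kkuoaimx → kkuoaimxe (ins e @9)
Edit distance = 2.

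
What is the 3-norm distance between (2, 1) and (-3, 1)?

(Σ|x_i - y_i|^3)^(1/3) = (|2 - (-3)|^3 + |1 - 1|^3)^(1/3)
= (5^3 + 0^3)^(1/3) = (125 + 0)^(1/3) = (125)^(1/3) = 5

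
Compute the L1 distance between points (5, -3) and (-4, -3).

Σ|x_i - y_i| = |5 - (-4)| + |-3 - (-3)| = 9 + 0 = 9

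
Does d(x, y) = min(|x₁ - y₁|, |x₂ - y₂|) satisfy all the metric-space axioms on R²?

No. d fails identity of indiscernibles: take x = (3, 0) and y = (3, 1). Then d(x,y) = min(|3 - 3|, |0 - 1|) = min(0, 1) = 0, yet x ≠ y.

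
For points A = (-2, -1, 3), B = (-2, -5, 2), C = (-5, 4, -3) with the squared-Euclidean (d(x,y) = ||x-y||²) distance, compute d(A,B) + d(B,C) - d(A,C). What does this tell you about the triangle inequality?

d(A,B) = 0² + 4² + 1² = 17, d(B,C) = 3² + 9² + 5² = 115, d(A,C) = 3² + 5² + 6² = 70.
d(A,B) + d(B,C) - d(A,C) = 17 + 115 - 70 = 132 - 70 = 62. This is ≥ 0, so the triangle inequality holds for these points.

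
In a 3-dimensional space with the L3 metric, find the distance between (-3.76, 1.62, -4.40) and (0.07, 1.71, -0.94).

(Σ|x_i - y_i|^3)^(1/3) = (|-3.76 - 0.07|^3 + |1.62 - 1.71|^3 + |-4.4 - (-0.94)|^3)^(1/3)
= (3.83^3 + 0.09^3 + 3.46^3)^(1/3) ≈ (56.1819 + 0.0007 + 41.4217)^(1/3) = (97.6043)^(1/3) ≈ 4.6042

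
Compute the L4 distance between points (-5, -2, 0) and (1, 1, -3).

(Σ|x_i - y_i|^4)^(1/4) = (|-5 - 1|^4 + |-2 - 1|^4 + |0 - (-3)|^4)^(1/4)
= (6^4 + 3^4 + 3^4)^(1/4) = (1296 + 81 + 81)^(1/4) = (1458)^(1/4) ≈ 6.1793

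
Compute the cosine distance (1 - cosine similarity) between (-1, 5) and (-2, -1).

With u = (-1, 5), v = (-2, -1):
u·v = (-1)·(-2) + 5·(-1) = 2 + (-5) = -3.
|u| = √((-1)² + 5²) = √26, |v| = √((-2)² + (-1)²) = √5, so |u||v| = √(26·5) = √130.
cos θ = (u·v)/(|u||v|) = -3/√130 ≈ -0.2631
Cosine distance = 1 - cos θ ≈ 1 - (-0.2631) = 1.2631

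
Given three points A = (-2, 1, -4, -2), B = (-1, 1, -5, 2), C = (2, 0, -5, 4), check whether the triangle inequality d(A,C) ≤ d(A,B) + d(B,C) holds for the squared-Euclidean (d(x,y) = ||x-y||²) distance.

d(A,B) = 1² + 0² + 1² + 4² = 18, d(B,C) = 3² + 1² + 0² + 2² = 14, d(A,C) = 4² + 1² + 1² + 6² = 54.
d(A,C) = 54 > 18 + 14 = 32. Triangle inequality is VIOLATED. (Squared-Euclidean is not a metric — this is a counterexample.)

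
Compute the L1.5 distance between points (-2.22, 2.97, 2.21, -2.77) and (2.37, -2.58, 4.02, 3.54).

(Σ|x_i - y_i|^1.5)^(1/1.5) = (|-2.22 - 2.37|^1.5 + |2.97 - (-2.58)|^1.5 + |2.21 - 4.02|^1.5 + |-2.77 - 3.54|^1.5)^(1/1.5)
= (4.59^1.5 + 5.55^1.5 + 1.81^1.5 + 6.31^1.5)^(1/1.5) ≈ (9.8337 + 13.0749 + 2.4351 + 15.8505)^(1/1.5) = (41.1942)^(1/1.5) ≈ 11.9277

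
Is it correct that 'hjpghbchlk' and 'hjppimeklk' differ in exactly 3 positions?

Differing positions: 4, 5, 6, 7, 8. Hamming distance = 5, so the claim that d_H = 3 is false.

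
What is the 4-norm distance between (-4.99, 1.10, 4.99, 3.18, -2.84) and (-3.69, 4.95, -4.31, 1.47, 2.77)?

(Σ|x_i - y_i|^4)^(1/4) = (|-4.99 - (-3.69)|^4 + |1.1 - 4.95|^4 + |4.99 - (-4.31)|^4 + |3.18 - 1.47|^4 + |-2.84 - 2.77|^4)^(1/4)
= (1.3^4 + 3.85^4 + 9.3^4 + 1.71^4 + 5.61^4)^(1/4) ≈ (2.8561 + 219.7065 + 7480.5201 + 8.5504 + 990.4931)^(1/4) = (8702.1262)^(1/4) ≈ 9.6584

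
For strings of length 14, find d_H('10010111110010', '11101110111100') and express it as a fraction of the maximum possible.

Differing positions: 2, 3, 4, 5, 8, 11, 12, 13. Hamming distance = 8. The maximum possible Hamming distance for length-14 strings is 14, so d_H/14 = 8/14 ≈ 0.5714.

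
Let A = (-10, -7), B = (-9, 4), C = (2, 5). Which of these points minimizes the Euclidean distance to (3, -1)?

Distances: d(A) ≈ 14.3178, d(B) = 13, d(C) ≈ 6.0828. Nearest: C = (2, 5) with distance 6.0828.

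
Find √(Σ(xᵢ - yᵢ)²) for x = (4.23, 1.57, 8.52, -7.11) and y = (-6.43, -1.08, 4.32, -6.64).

√(Σ(x_i - y_i)²) = √((4.23 - (-6.43))² + (1.57 - (-1.08))² + (8.52 - 4.32)² + (-7.11 - (-6.64))²)
= √(10.66² + 2.65² + 4.2² + (-0.47)²) = √(113.6356 + 7.0225 + 17.64 + 0.2209) = √138.519 ≈ 11.7694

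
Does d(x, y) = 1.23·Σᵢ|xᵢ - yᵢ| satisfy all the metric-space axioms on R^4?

Yes. The L1 (Manhattan) norm induces a metric on R^4, and multiplying a metric by a positive constant 1.23 > 0 preserves all four axioms: non-negativity (1.23·||x-y|| ≥ 0), identity (1.23·||x-y|| = 0 ⟺ ||x-y|| = 0 ⟺ x = y), symmetry (||x-y|| = ||y-x||), and the triangle inequality (1.23·||x-z|| ≤ 1.23·||x-y|| + 1.23·||y-z||). So d is a metric.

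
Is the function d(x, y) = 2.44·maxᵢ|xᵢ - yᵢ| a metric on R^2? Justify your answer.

Yes. The L∞ (Chebyshev) norm induces a metric on R^2, and multiplying a metric by a positive constant 2.44 > 0 preserves all four axioms: non-negativity (2.44·||x-y|| ≥ 0), identity (2.44·||x-y|| = 0 ⟺ ||x-y|| = 0 ⟺ x = y), symmetry (||x-y|| = ||y-x||), and the triangle inequality (2.44·||x-z|| ≤ 2.44·||x-y|| + 2.44·||y-z||). So d is a metric.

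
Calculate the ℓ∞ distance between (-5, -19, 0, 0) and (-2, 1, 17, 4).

max(|x_i - y_i|) = max(|-5 - (-2)|, |-19 - 1|, |0 - 17|, |0 - 4|) = max(3, 20, 17, 4) = 20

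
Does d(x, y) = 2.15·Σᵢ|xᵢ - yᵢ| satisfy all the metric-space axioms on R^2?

Yes. The L1 (Manhattan) norm induces a metric on R^2, and multiplying a metric by a positive constant 2.15 > 0 preserves all four axioms: non-negativity (2.15·||x-y|| ≥ 0), identity (2.15·||x-y|| = 0 ⟺ ||x-y|| = 0 ⟺ x = y), symmetry (||x-y|| = ||y-x||), and the triangle inequality (2.15·||x-z|| ≤ 2.15·||x-y|| + 2.15·||y-z||). So d is a metric.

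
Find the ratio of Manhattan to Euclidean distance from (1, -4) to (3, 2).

L1 = |1 - 3| + |-4 - 2| = 2 + 6 = 8
L2 = √(2² + 6²) = √40 ≈ 6.3246
L1 ≥ L2 always (equality iff movement is along one axis); L1 > L2 here.
Ratio L1/L2 = 8/√40 ≈ 1.2649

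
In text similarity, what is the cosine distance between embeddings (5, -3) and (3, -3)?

With u = (5, -3), v = (3, -3):
u·v = 5·3 + (-3)·(-3) = 15 + 9 = 24.
|u| = √(5² + (-3)²) = √34, |v| = √(3² + (-3)²) = √18, so |u||v| = √(34·18) = √612.
cos θ = (u·v)/(|u||v|) = 24/√612 ≈ 0.9701
Cosine distance = 1 - cos θ ≈ 1 - 0.9701 = 0.0299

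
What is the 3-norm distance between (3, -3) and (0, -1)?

(Σ|x_i - y_i|^3)^(1/3) = (|3 - 0|^3 + |-3 - (-1)|^3)^(1/3)
= (3^3 + 2^3)^(1/3) = (27 + 8)^(1/3) = (35)^(1/3) ≈ 3.2711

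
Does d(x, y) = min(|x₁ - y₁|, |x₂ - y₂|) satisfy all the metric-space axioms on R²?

No. d fails identity of indiscernibles: take x = (5, 0) and y = (5, 7). Then d(x,y) = min(|5 - 5|, |0 - 7|) = min(0, 7) = 0, yet x ≠ y.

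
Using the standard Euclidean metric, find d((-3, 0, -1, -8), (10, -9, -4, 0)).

√(Σ(x_i - y_i)²) = √((-3 - 10)² + (0 - (-9))² + (-1 - (-4))² + (-8 - 0)²)
= √((-13)² + 9² + 3² + (-8)²) = √(169 + 81 + 9 + 64) = √323 ≈ 17.9722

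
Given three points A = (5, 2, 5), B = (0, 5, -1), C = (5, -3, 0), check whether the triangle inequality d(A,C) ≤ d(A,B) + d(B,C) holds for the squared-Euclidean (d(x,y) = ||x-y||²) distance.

d(A,B) = 5² + 3² + 6² = 70, d(B,C) = 5² + 8² + 1² = 90, d(A,C) = 0² + 5² + 5² = 50.
d(A,C) = 50 ≤ 70 + 90 = 160. Triangle inequality is satisfied.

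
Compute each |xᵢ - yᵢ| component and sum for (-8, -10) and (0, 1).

Σ|x_i - y_i| = |-8 - 0| + |-10 - 1| = 8 + 11 = 19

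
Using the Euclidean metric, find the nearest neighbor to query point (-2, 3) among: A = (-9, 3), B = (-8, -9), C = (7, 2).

Distances: d(A) = 7, d(B) ≈ 13.4164, d(C) ≈ 9.0554. Nearest: A = (-9, 3) with distance 7.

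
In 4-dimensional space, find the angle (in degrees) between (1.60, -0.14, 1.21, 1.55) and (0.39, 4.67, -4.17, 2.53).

With u = (1.60, -0.14, 1.21, 1.55), v = (0.39, 4.67, -4.17, 2.53):
u·v = 1.6·0.39 + (-0.14)·4.67 + 1.21·(-4.17) + 1.55·2.53 = 0.624 + (-0.6538) + (-5.0457) + 3.9215 = -1.154.
|u| = √(1.6² + (-0.14)² + 1.21² + 1.55²) = √(2.56 + 0.0196 + 1.4641 + 2.4025) = √6.4462, |v| = √(0.39² + 4.67² + (-4.17)² + 2.53²) = √(0.1521 + 21.8089 + 17.3889 + 6.4009) = √45.7508.
cos θ = (u·v)/(|u||v|) = -1.154/(√6.4462·√45.7508) ≈ -0.067198
θ = arccos(-0.067198) ≈ 93.85°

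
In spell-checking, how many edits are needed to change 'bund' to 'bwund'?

Let D[i][j] be the edit distance between the first i characters of 'bund' and the first j characters of 'bwund', with D[i][0] = i, D[0][j] = j, and D[i][j] = D[i-1][j-1] if the characters match, else 1 + min(D[i-1][j], D[i][j-1], D[i-1][j-1]). Filling the table (rows: prefixes of 'bund', columns: prefixes of 'bwund'):
     ε  b  w  u  n  d
  ε  0  1  2  3  4  5
  b  1  0  1  2  3  4
  u  2  1  1  1  2  3
  n  3  2  2  2  1  2
  d  4  3  3  3  2  1
The bottom-right entry gives D[4][5] = 1, so no sequence of fewer than 1 edit works. Backtracking through the table gives one optimal edit sequence (1 edit):
  bund → bwund (ins w @2)
Edit distance = 1.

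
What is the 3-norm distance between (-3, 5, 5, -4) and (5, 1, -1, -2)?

(Σ|x_i - y_i|^3)^(1/3) = (|-3 - 5|^3 + |5 - 1|^3 + |5 - (-1)|^3 + |-4 - (-2)|^3)^(1/3)
= (8^3 + 4^3 + 6^3 + 2^3)^(1/3) = (512 + 64 + 216 + 8)^(1/3) = (800)^(1/3) ≈ 9.2832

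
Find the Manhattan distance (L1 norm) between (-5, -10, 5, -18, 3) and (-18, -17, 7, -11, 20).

Σ|x_i - y_i| = |-5 - (-18)| + |-10 - (-17)| + |5 - 7| + |-18 - (-11)| + |3 - 20| = 13 + 7 + 2 + 7 + 17 = 46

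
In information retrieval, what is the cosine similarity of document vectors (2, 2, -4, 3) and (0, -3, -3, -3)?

With u = (2, 2, -4, 3), v = (0, -3, -3, -3):
u·v = 2·0 + 2·(-3) + (-4)·(-3) + 3·(-3) = 0 + (-6) + 12 + (-9) = -3.
|u| = √(2² + 2² + (-4)² + 3²) = √33, |v| = √(0² + (-3)² + (-3)² + (-3)²) = √27, so |u||v| = √(33·27) = √891.
cos θ = (u·v)/(|u||v|) = -3/√891 ≈ -0.1005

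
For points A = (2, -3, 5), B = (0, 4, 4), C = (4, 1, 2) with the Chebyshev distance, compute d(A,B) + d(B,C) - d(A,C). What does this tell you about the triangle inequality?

d(A,B) = max(2, 7, 1) = 7, d(B,C) = max(4, 3, 2) = 4, d(A,C) = max(2, 4, 3) = 4.
d(A,B) + d(B,C) - d(A,C) = 7 + 4 - 4 = 11 - 4 = 7. This is ≥ 0, so the triangle inequality holds for these points.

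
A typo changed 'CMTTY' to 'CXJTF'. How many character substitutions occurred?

Differing positions: 2, 3, 5. Hamming distance = 3.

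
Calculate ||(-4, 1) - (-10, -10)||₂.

√(Σ(x_i - y_i)²) = √((-4 - (-10))² + (1 - (-10))²)
= √(6² + 11²) = √(36 + 121) = √157 ≈ 12.53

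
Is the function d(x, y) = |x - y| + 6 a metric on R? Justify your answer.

No. d fails identity of indiscernibles (specifically d(x,x) = 0): d(1, 1) = |1 - 1| + 6 = 0 + 6 = 6 ≠ 0.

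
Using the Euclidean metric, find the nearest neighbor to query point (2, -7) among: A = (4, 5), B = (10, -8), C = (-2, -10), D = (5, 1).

Distances: d(A) ≈ 12.1655, d(B) ≈ 8.0623, d(C) = 5, d(D) ≈ 8.544. Nearest: C = (-2, -10) with distance 5.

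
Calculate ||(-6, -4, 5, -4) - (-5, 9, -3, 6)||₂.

√(Σ(x_i - y_i)²) = √((-6 - (-5))² + (-4 - 9)² + (5 - (-3))² + (-4 - 6)²)
= √((-1)² + (-13)² + 8² + (-10)²) = √(1 + 169 + 64 + 100) = √334 ≈ 18.2757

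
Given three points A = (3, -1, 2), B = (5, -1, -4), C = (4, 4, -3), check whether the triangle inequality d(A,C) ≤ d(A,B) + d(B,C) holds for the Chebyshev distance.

d(A,B) = max(2, 0, 6) = 6, d(B,C) = max(1, 5, 1) = 5, d(A,C) = max(1, 5, 5) = 5.
d(A,C) = 5 ≤ 6 + 5 = 11. Triangle inequality is satisfied.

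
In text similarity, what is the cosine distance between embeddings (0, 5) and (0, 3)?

With u = (0, 5), v = (0, 3):
u·v = 0·0 + 5·3 = 0 + 15 = 15.
|u| = √(0² + 5²) = √25, |v| = √(0² + 3²) = √9, so |u||v| = √(25·9) = √225 = 15.
cos θ = (u·v)/(|u||v|) = 15/15 = 1
Cosine distance = 1 - cos θ = 1 - 1 = 0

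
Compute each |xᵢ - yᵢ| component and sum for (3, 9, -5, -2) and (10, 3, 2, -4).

Σ|x_i - y_i| = |3 - 10| + |9 - 3| + |-5 - 2| + |-2 - (-4)| = 7 + 6 + 7 + 2 = 22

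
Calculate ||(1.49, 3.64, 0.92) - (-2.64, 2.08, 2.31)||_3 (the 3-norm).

(Σ|x_i - y_i|^3)^(1/3) = (|1.49 - (-2.64)|^3 + |3.64 - 2.08|^3 + |0.92 - 2.31|^3)^(1/3)
= (4.13^3 + 1.56^3 + 1.39^3)^(1/3) ≈ (70.445 + 3.7964 + 2.6856)^(1/3) = (76.927)^(1/3) ≈ 4.253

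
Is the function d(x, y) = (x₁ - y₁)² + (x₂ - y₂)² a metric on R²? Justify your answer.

No. The squared Euclidean distance fails the triangle inequality. Counterexample: x = (0, 0), y = (3, 5), z = (6, 10). d(x,z) = 6² + 10² = 136, but d(x,y) + d(y,z) = (3² + 5²) + (3² + 5²) = 34 + 34 = 68. Since 136 > 68, the triangle inequality is violated. (Note: √d, the ordinary Euclidean distance, IS a metric.)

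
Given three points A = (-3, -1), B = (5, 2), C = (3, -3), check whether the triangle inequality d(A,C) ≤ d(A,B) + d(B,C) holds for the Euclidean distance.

d(A,B) = √(8² + 3²) = √73 ≈ 8.544, d(B,C) = √(2² + 5²) = √29 ≈ 5.3852, d(A,C) = √(6² + 2²) = √40 ≈ 6.3246.
d(A,C) ≈ 6.3246 ≤ 8.544 + 5.3852 = 13.9292. Triangle inequality is satisfied.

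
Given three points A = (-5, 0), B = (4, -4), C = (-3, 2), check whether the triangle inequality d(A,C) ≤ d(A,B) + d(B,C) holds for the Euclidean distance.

d(A,B) = √(9² + 4²) = √97 ≈ 9.8489, d(B,C) = √(7² + 6²) = √85 ≈ 9.2195, d(A,C) = √(2² + 2²) = √8 ≈ 2.8284.
d(A,C) ≈ 2.8284 ≤ 9.8489 + 9.2195 = 19.0684. Triangle inequality is satisfied.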